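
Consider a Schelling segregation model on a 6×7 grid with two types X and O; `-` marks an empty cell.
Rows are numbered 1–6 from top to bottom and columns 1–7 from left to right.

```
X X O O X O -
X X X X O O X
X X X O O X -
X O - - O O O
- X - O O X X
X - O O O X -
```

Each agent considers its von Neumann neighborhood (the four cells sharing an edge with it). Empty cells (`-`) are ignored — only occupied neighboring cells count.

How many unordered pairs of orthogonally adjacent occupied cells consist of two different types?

20

Scan each occupied cell's neighbors to the right and below so each pair is counted once.
From row 1: 6 unlike of 11 pairs (running 6/11).
From row 2: 4 unlike of 12 pairs (running 10/23).
From row 3: 4 unlike of 9 pairs (running 14/32).
From row 4: 4 unlike of 7 pairs (running 18/39).
From row 5: 1 unlike of 6 pairs (running 19/45).
From row 6: 1 unlike of 3 pairs (running 20/48).
Total adjacent occupied pairs: 48; unlike-type pairs: 20.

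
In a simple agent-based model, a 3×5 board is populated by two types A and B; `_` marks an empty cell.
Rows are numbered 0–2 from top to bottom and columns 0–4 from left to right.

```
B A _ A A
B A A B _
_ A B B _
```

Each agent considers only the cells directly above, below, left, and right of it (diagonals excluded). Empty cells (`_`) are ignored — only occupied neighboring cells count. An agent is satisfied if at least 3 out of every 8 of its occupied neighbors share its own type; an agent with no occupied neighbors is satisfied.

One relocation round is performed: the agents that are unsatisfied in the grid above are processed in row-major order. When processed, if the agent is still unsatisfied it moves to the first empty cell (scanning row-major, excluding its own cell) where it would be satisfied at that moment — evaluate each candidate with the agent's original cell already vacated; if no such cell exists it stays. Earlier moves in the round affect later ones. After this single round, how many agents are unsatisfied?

Initially unsatisfied (in order): (1,2), (1,3), (2,2).
  (1,2) → (0,2).
  (1,3): now satisfied by earlier moves; stays.
  (2,2): now satisfied by earlier moves; stays.
Resulting grid:
B A A A A
B A _ B _
_ A B B _
All satisfied now.

0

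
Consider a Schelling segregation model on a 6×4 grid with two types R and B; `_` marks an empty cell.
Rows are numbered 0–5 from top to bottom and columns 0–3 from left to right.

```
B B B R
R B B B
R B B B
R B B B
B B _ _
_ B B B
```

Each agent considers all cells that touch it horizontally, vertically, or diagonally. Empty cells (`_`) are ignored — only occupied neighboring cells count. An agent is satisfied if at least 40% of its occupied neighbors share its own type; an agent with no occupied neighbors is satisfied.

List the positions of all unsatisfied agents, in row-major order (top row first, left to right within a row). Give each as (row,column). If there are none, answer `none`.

Row 0: (0,0)B 2/3 ✓ · (0,1)B 4/5 ✓ · (0,2)B 4/5 ✓ · (0,3)R 0/3 ✗
Row 1: (1,0)R 1/5 ✗ · (1,1)B 6/8 ✓ · (1,2)B 7/8 ✓ · (1,3)B 4/5 ✓
Row 2: (2,0)R 2/5 ✓ · (2,1)B 5/8 ✓ · (2,2)B 8/8 ✓ · (2,3)B 5/5 ✓
Row 3: (3,0)R 1/5 ✗ · (3,1)B 5/7 ✓ · (3,2)B 6/6 ✓ · (3,3)B 3/3 ✓
Row 4: (4,0)B 3/4 ✓ · (4,1)B 5/6 ✓
Row 5: (5,1)B 3/3 ✓ · (5,2)B 3/3 ✓ · (5,3)B 1/1 ✓

(0,3), (1,0), (3,0)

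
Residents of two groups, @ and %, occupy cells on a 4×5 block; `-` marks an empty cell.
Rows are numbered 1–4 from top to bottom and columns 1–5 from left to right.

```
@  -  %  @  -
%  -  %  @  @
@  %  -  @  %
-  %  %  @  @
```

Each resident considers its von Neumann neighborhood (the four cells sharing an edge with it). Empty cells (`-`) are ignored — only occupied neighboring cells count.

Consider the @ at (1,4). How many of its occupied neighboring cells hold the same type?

Occupied neighbors of (1,4): (2,4)=@, (1,3)=%.
Same type (@): 1 of 2.

1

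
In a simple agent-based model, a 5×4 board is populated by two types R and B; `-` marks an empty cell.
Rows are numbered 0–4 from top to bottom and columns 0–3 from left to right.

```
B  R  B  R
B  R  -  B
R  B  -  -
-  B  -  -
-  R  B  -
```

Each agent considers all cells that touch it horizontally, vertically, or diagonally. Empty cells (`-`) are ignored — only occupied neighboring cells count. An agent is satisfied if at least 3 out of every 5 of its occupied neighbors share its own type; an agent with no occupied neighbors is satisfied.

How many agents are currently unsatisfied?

(0,0)B 1/3 ✗
(0,1)R 1/4 ✗
(0,2)B 1/4 ✗
(0,3)R 0/2 ✗
(1,0)B 2/5 ✗
(1,1)R 2/6 ✗
(1,3)B 1/2 ✗
(2,0)R 1/4 ✗
(2,1)B 2/4 ✗
(3,1)B 2/4 ✗
(4,1)R 0/2 ✗
(4,2)B 1/2 ✗
Unsatisfied: (0,0), (0,1), (0,2), (0,3), (1,0), (1,1), (1,3), (2,0), (2,1), (3,1), (4,1), (4,2) — 12 in total.

12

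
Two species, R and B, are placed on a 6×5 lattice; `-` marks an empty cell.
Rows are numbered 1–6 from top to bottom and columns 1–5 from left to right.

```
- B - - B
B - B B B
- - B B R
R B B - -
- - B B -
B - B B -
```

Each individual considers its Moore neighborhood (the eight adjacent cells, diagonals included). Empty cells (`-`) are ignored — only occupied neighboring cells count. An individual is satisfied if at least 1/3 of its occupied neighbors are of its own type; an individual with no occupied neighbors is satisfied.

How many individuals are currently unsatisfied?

Row 1: (1,2)B 2/2 ✓ · (1,5)B 2/2 ✓
Row 2: (2,1)B 1/1 ✓ · (2,3)B 4/4 ✓ · (2,4)B 5/6 ✓ · (2,5)B 3/4 ✓
Row 3: (3,3)B 5/5 ✓ · (3,4)B 5/6 ✓ · (3,5)R 0/3 ✗
Row 4: (4,1)R 0/1 ✗ · (4,2)B 3/4 ✓ · (4,3)B 5/5 ✓
Row 5: (5,3)B 5/5 ✓ · (5,4)B 4/4 ✓
Row 6: (6,1)B 0/0 ✓ · (6,3)B 3/3 ✓ · (6,4)B 3/3 ✓
Unsatisfied: (3,5), (4,1) — 2 in total.

2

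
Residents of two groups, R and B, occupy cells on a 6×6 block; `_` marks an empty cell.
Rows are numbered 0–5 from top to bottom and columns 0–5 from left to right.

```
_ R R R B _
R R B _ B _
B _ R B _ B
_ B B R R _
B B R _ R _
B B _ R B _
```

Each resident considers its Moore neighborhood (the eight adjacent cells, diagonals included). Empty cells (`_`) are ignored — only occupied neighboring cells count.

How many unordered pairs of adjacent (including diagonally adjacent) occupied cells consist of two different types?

Scan each occupied cell's neighbors to the right and below (and the two forward diagonals) so each pair is counted once.
From row 0: 5 unlike of 11 pairs (running 5/11).
From row 1: 4 unlike of 9 pairs (running 9/20).
From row 2: 6 unlike of 9 pairs (running 15/29).
From row 3: 3 unlike of 11 pairs (running 18/40).
From row 4: 3 unlike of 10 pairs (running 21/50).
From row 5: 1 unlike of 2 pairs (running 22/52).
Total adjacent occupied pairs: 52; unlike-type pairs: 22.

22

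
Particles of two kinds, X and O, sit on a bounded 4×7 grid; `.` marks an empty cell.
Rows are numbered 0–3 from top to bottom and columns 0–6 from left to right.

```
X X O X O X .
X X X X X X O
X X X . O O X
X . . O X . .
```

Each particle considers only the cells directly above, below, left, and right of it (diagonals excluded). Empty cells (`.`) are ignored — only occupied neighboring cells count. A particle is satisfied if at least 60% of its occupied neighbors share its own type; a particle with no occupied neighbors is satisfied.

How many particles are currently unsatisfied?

Row 0: (0,0)X 2/2 ok · (0,1)X 2/3 ok · (0,2)O 0/3 unhappy · (0,3)X 1/3 unhappy · (0,4)O 0/3 unhappy · (0,5)X 1/2 unhappy
Row 1: (1,0)X 3/3 ok · (1,1)X 4/4 ok · (1,2)X 3/4 ok · (1,3)X 3/3 ok · (1,4)X 2/4 unhappy · (1,5)X 2/4 unhappy · (1,6)O 0/2 unhappy
Row 2: (2,0)X 3/3 ok · (2,1)X 3/3 ok · (2,2)X 2/2 ok · (2,4)O 1/3 unhappy · (2,5)O 1/3 unhappy · (2,6)X 0/2 unhappy
Row 3: (3,0)X 1/1 ok · (3,3)O 0/1 unhappy · (3,4)X 0/2 unhappy
Unsatisfied: (0,2), (0,3), (0,4), (0,5), (1,4), (1,5), (1,6), (2,4), (2,5), (2,6), (3,3), (3,4) — 12 in total.

12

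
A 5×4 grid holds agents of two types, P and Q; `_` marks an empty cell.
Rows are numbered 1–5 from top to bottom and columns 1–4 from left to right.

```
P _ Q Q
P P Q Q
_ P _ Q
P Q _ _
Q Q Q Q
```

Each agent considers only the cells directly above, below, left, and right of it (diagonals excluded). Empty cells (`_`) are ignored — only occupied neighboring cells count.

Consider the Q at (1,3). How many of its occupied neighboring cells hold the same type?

Occupied neighbors of (1,3): (2,3)=Q, (1,4)=Q.
Same type (Q): 2 of 2.

2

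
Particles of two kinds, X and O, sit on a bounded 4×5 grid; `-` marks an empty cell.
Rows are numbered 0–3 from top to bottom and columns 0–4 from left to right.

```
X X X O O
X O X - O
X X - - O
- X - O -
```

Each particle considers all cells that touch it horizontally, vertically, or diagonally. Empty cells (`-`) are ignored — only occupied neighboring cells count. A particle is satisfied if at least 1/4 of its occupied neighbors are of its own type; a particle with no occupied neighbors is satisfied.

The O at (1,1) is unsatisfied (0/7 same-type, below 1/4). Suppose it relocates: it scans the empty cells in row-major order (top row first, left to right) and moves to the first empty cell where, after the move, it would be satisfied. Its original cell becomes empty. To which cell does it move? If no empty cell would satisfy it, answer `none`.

(1,3)

Vacating (1,1). Empty cells in order:
  (1,3): 4/6 same-type → satisfied — stop here.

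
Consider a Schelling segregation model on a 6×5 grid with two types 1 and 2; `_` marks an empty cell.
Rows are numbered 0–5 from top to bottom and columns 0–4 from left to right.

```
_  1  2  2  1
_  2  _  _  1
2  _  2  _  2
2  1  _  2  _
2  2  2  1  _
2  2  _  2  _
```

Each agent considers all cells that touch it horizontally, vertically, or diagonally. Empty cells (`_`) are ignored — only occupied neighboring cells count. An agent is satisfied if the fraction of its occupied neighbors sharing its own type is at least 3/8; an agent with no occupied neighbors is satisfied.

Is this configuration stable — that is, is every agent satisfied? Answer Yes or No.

No

Row 0: (0,1)1 0/2 unhappy · (0,2)2 2/3 ok · (0,3)2 1/3 unhappy · (0,4)1 1/2 ok
Row 1: (1,1)2 3/4 ok · (1,4)1 1/3 unhappy
Row 2: (2,0)2 2/3 ok · (2,2)2 2/3 ok · (2,4)2 1/2 ok
Row 3: (3,0)2 3/4 ok · (3,1)1 0/6 unhappy · (3,3)2 3/4 ok
Row 4: (4,0)2 4/5 ok · (4,1)2 5/6 ok · (4,2)2 4/6 ok · (4,3)1 0/3 unhappy
Row 5: (5,0)2 3/3 ok · (5,1)2 4/4 ok · (5,3)2 1/2 ok
For instance (0,1) has only 0/2 same-type neighbors, below 3/8.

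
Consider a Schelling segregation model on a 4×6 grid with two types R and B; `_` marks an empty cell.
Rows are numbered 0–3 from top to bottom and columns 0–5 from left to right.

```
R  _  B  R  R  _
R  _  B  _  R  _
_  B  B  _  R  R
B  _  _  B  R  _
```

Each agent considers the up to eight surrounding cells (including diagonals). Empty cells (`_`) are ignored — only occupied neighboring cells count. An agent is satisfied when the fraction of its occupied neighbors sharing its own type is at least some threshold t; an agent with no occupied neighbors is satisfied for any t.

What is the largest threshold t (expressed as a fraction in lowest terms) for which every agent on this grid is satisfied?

Row 0: (0,0)R 1/1 · (0,2)B 1/2 · (0,3)R 2/4 · (0,4)R 2/2
Row 1: (1,0)R 1/2 · (1,2)B 3/4 · (1,4)R 4/4
Row 2: (2,1)B 3/4 · (2,2)B 3/3 · (2,4)R 3/4 · (2,5)R 3/3
Row 3: (3,0)B 1/1 · (3,3)B 1/3 · (3,4)R 2/3
The smallest same-type fraction is 1/3 at (3,3), which reduces to 1/3. Any threshold above that leaves this agent unsatisfied.

1/3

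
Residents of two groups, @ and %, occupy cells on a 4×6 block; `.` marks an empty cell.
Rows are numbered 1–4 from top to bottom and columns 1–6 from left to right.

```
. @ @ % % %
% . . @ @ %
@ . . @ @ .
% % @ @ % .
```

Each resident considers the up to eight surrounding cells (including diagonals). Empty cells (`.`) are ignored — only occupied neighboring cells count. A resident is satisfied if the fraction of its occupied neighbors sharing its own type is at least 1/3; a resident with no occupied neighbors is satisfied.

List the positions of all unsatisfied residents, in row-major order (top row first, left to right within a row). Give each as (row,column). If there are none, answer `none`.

(1,4), (2,1), (3,1), (4,5)

(1,2)@ 1/2 ok
(1,3)@ 2/3 ok
(1,4)% 1/4 unhappy
(1,5)% 3/5 ok
(1,6)% 2/3 ok
(2,1)% 0/2 unhappy
(2,4)@ 4/6 ok
(2,5)@ 3/7 ok
(2,6)% 2/4 ok
(3,1)@ 0/3 unhappy
(3,4)@ 5/6 ok
(3,5)@ 4/6 ok
(4,1)% 1/2 ok
(4,2)% 1/3 ok
(4,3)@ 2/3 ok
(4,4)@ 3/4 ok
(4,5)% 0/3 unhappy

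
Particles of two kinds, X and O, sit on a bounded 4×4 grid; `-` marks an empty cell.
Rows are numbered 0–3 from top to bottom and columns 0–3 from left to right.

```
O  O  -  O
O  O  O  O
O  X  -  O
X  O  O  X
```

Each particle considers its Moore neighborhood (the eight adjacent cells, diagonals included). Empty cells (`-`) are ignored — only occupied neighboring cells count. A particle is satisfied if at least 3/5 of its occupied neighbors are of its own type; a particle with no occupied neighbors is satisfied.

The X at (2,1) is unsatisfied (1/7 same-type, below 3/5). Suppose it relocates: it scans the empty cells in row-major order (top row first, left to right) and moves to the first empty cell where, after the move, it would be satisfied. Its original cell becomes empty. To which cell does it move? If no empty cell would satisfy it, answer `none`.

Vacating (2,1). Empty cells in order:
  (0,2): 0/5 same-type → still unsatisfied.
  (2,2): 1/7 same-type → still unsatisfied.

none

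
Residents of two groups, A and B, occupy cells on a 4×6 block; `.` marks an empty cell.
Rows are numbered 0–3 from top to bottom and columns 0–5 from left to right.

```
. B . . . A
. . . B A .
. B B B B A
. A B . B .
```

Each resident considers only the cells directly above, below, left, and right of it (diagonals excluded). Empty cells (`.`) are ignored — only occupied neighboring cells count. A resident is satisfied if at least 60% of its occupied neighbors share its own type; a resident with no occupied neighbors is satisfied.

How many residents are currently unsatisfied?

7

(0,1)B 0/0 ok
(0,5)A 0/0 ok
(1,3)B 1/2 unhappy
(1,4)A 0/2 unhappy
(2,1)B 1/2 unhappy
(2,2)B 3/3 ok
(2,3)B 3/3 ok
(2,4)B 2/4 unhappy
(2,5)A 0/1 unhappy
(3,1)A 0/2 unhappy
(3,2)B 1/2 unhappy
(3,4)B 1/1 ok
Unsatisfied: (1,3), (1,4), (2,1), (2,4), (2,5), (3,1), (3,2) — 7 in total.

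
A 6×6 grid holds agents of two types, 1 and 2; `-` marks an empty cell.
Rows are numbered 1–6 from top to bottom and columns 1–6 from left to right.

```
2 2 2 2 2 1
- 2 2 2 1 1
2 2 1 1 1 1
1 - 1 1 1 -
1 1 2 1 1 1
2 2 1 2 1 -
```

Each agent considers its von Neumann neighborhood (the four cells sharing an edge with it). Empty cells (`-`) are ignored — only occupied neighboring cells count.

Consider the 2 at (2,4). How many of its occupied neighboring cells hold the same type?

2

Occupied neighbors of (2,4): (1,4)=2, (3,4)=1, (2,3)=2, (2,5)=1.
Same type (2): 2 of 4.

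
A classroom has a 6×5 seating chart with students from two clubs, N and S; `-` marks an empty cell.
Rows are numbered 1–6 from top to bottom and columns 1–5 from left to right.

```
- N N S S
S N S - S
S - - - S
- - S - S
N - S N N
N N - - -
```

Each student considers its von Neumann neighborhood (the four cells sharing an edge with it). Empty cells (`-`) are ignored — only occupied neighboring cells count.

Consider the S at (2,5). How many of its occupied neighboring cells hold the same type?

2

Occupied neighbors of (2,5): (1,5)=S, (3,5)=S.
Same type (S): 2 of 2.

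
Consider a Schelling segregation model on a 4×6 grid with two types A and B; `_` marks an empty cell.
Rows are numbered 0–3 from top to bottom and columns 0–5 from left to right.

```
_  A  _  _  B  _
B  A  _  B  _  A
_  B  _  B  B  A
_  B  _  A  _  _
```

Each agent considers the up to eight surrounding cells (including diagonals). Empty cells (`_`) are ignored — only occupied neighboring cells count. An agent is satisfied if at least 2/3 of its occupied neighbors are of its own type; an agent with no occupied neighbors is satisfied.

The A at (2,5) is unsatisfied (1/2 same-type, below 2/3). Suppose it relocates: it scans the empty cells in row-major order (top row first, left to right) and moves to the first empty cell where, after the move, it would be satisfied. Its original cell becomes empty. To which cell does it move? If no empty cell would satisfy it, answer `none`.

(0,0)

Vacating (2,5). Empty cells in order:
  (0,0): 2/3 same-type → satisfied — stop here.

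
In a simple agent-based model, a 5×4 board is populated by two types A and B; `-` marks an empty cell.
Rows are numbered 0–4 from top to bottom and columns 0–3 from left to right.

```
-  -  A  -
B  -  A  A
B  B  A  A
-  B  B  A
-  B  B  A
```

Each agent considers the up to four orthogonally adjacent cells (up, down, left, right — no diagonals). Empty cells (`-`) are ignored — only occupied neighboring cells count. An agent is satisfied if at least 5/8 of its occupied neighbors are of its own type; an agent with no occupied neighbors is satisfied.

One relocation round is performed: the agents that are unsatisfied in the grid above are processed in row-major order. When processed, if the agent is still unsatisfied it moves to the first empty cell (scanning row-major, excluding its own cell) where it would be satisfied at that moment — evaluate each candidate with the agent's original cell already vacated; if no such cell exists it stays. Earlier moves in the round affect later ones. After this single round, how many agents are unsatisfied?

Initially unsatisfied (in order): (2,2), (3,2), (4,3).
  (2,2) → (0,1).
  (3,2): now satisfied by earlier moves; stays.
  (4,3) → (0,3).
Resulting grid:
- A A A
B - A A
B B - A
- B B A
- B B -
Unsatisfied now: (3,3).

1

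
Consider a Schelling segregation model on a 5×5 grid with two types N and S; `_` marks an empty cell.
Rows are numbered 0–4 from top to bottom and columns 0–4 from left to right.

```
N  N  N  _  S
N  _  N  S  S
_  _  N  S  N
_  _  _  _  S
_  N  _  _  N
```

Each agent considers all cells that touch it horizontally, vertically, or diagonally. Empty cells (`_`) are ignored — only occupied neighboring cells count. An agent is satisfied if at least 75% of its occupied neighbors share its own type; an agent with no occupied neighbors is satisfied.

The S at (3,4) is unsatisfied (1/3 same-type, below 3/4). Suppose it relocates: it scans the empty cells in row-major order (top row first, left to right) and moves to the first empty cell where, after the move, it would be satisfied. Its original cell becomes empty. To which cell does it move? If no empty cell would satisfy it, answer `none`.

none

Vacating (3,4). Empty cells in order:
  (0,3): 3/5 same-type → still unsatisfied.
  (1,1): 0/6 same-type → still unsatisfied.
  (2,0): 0/1 same-type → still unsatisfied.
  (2,1): 0/3 same-type → still unsatisfied.
  (3,0): 0/1 same-type → still unsatisfied.
  (3,1): 0/2 same-type → still unsatisfied.
  (3,2): 1/3 same-type → still unsatisfied.
  (3,3): 1/4 same-type → still unsatisfied.
  (4,0): 0/1 same-type → still unsatisfied.
  (4,2): 0/1 same-type → still unsatisfied.
  (4,3): 0/1 same-type → still unsatisfied.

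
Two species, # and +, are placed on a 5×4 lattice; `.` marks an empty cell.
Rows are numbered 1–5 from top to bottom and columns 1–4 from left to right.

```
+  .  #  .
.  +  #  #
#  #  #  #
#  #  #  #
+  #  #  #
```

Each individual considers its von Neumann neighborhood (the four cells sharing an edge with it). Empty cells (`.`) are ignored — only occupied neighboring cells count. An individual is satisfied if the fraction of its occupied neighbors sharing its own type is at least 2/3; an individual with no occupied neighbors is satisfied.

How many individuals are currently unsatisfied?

2

Row 1: (1,1)+ 0/0 ok · (1,3)# 1/1 ok
Row 2: (2,2)+ 0/2 unhappy · (2,3)# 3/4 ok · (2,4)# 2/2 ok
Row 3: (3,1)# 2/2 ok · (3,2)# 3/4 ok · (3,3)# 4/4 ok · (3,4)# 3/3 ok
Row 4: (4,1)# 2/3 ok · (4,2)# 4/4 ok · (4,3)# 4/4 ok · (4,4)# 3/3 ok
Row 5: (5,1)+ 0/2 unhappy · (5,2)# 2/3 ok · (5,3)# 3/3 ok · (5,4)# 2/2 ok
Unsatisfied: (2,2), (5,1) — 2 in total.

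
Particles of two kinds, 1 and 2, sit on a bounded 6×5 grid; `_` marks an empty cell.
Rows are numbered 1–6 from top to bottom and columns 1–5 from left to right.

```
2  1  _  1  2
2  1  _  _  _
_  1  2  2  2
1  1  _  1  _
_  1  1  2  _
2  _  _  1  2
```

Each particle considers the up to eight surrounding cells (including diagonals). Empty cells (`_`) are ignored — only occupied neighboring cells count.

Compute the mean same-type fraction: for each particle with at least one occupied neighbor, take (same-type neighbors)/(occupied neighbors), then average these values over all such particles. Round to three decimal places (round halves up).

0.417

Row 1: (1,1)2 1/3 · (1,2)1 1/3 · (1,4)1 0/1 · (1,5)2 0/1
Row 2: (2,1)2 1/4 · (2,2)1 2/5
Row 3: (3,2)1 3/5 · (3,3)2 1/5 · (3,4)2 2/3 · (3,5)2 1/2
Row 4: (4,1)1 3/3 · (4,2)1 4/5 · (4,4)1 1/5
Row 5: (5,2)1 3/4 · (5,3)1 4/5 · (5,4)2 1/4
Row 6: (6,1)2 0/1 · (6,4)1 1/3 · (6,5)2 1/2
Sum over 19 particles: 1/3 + 1/3 + 0/1 + 0/1 + 1/4 + 2/5 + 3/5 + 1/5 + 2/3 + 1/2 + 3/3 + 4/5 + 1/5 + 3/4 + 4/5 + 1/4 + 0/1 + 1/3 + 1/2 = 95/12; mean = 95/12 ÷ 19 = 5/12 = 0.416666… → 0.417.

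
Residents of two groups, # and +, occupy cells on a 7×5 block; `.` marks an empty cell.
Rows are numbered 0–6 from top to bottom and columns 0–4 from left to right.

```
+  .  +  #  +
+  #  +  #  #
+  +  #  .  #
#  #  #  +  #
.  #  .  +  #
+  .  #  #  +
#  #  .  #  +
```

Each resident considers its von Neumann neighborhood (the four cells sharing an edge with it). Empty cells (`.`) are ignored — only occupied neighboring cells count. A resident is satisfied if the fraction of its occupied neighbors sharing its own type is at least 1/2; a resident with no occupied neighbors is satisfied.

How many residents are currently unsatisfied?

11

(0,0)+ 1/1 ok
(0,2)+ 1/2 ok
(0,3)# 1/3 unhappy
(0,4)+ 0/2 unhappy
(1,0)+ 2/3 ok
(1,1)# 0/3 unhappy
(1,2)+ 1/4 unhappy
(1,3)# 2/3 ok
(1,4)# 2/3 ok
(2,0)+ 2/3 ok
(2,1)+ 1/4 unhappy
(2,2)# 1/3 unhappy
(2,4)# 2/2 ok
(3,0)# 1/2 ok
(3,1)# 3/4 ok
(3,2)# 2/3 ok
(3,3)+ 1/3 unhappy
(3,4)# 2/3 ok
(4,1)# 1/1 ok
(4,3)+ 1/3 unhappy
(4,4)# 1/3 unhappy
(5,0)+ 0/1 unhappy
(5,2)# 1/1 ok
(5,3)# 2/4 ok
(5,4)+ 1/3 unhappy
(6,0)# 1/2 ok
(6,1)# 1/1 ok
(6,3)# 1/2 ok
(6,4)+ 1/2 ok
Unsatisfied: (0,3), (0,4), (1,1), (1,2), (2,1), (2,2), (3,3), (4,3), (4,4), (5,0), (5,4) — 11 in total.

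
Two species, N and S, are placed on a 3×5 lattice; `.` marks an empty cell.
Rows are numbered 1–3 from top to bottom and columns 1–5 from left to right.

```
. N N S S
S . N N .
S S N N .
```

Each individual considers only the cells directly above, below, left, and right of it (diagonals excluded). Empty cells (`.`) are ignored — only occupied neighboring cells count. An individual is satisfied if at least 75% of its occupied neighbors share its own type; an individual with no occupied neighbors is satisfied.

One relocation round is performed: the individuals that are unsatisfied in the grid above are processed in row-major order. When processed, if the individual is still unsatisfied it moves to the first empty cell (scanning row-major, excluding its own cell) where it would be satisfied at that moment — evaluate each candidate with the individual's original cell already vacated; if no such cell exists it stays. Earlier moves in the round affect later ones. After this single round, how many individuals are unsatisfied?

Initially unsatisfied (in order): (1,3), (1,4), (2,4), (3,2), (3,3).
  (1,3) → (3,5).
  (1,4): no empty cell satisfies it; stays.
  (2,4): no empty cell satisfies it; stays.
  (3,2): no empty cell satisfies it; stays.
  (3,3): no empty cell satisfies it; stays.
Resulting grid:
. N . S S
S . N N .
S S N N N
Unsatisfied now: (1,4), (2,4), (3,2), (3,3).

4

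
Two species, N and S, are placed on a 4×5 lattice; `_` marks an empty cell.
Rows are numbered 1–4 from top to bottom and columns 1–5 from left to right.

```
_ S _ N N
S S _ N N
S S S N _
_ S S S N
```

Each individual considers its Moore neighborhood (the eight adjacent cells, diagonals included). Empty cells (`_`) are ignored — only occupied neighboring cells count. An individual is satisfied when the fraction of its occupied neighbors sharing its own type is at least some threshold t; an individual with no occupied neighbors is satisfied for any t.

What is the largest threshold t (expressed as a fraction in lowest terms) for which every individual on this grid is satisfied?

(1,2)S 2/2
(1,4)N 3/3
(1,5)N 3/3
(2,1)S 4/4
(2,2)S 5/5
(2,4)N 4/5
(2,5)N 4/4
(3,1)S 4/4
(3,2)S 6/6
(3,3)S 5/7
(3,4)N 3/6
(4,2)S 4/4
(4,3)S 4/5
(4,4)S 2/4
(4,5)N 1/2
The smallest same-type fraction is 3/6 at (3,4), which reduces to 1/2. Any threshold above that leaves this individual unsatisfied.

1/2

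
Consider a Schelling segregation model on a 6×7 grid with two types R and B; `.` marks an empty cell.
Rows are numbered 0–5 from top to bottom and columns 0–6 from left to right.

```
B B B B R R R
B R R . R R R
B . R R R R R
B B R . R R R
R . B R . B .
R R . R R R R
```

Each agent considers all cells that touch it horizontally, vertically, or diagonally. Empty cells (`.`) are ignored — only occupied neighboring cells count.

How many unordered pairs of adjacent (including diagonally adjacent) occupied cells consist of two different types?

24

Scan each occupied cell's neighbors to the right and below (and the two forward diagonals) so each pair is counted once.
Row 0: B(0,0)–B(0,1)= B(0,0)–B(1,0)= B(0,0)–R(1,1)≠ B(0,1)–B(0,2)= B(0,1)–R(1,1)≠ B(0,1)–R(1,2)≠ B(0,1)–B(1,0)= B(0,2)–B(0,3)= B(0,2)–R(1,2)≠ B(0,2)–R(1,1)≠ B(0,3)–R(0,4)≠ B(0,3)–R(1,4)≠ B(0,3)–R(1,2)≠ R(0,4)–R(0,5)= R(0,4)–R(1,4)= R(0,4)–R(1,5)= R(0,5)–R(0,6)= R(0,5)–R(1,5)= R(0,5)–R(1,6)= R(0,5)–R(1,4)= R(0,6)–R(1,6)= R(0,6)–R(1,5)=  → 8/22 unlike.
Row 1: B(1,0)–R(1,1)≠ B(1,0)–B(2,0)= R(1,1)–R(1,2)= R(1,1)–R(2,2)= R(1,1)–B(2,0)≠ R(1,2)–R(2,2)= R(1,2)–R(2,3)= R(1,4)–R(1,5)= R(1,4)–R(2,4)= R(1,4)–R(2,5)= R(1,4)–R(2,3)= R(1,5)–R(1,6)= R(1,5)–R(2,5)= R(1,5)–R(2,6)= R(1,5)–R(2,4)= R(1,6)–R(2,6)= R(1,6)–R(2,5)=  → 2/17 unlike.
Row 2: B(2,0)–B(3,0)= B(2,0)–B(3,1)= R(2,2)–R(2,3)= R(2,2)–R(3,2)= R(2,2)–B(3,1)≠ R(2,3)–R(2,4)= R(2,3)–R(3,4)= R(2,3)–R(3,2)= R(2,4)–R(2,5)= R(2,4)–R(3,4)= R(2,4)–R(3,5)= R(2,5)–R(2,6)= R(2,5)–R(3,5)= R(2,5)–R(3,6)= R(2,5)–R(3,4)= R(2,6)–R(3,6)= R(2,6)–R(3,5)=  → 1/17 unlike.
Row 3: B(3,0)–B(3,1)= B(3,0)–R(4,0)≠ B(3,1)–R(3,2)≠ B(3,1)–B(4,2)= B(3,1)–R(4,0)≠ R(3,2)–B(4,2)≠ R(3,2)–R(4,3)= R(3,4)–R(3,5)= R(3,4)–B(4,5)≠ R(3,4)–R(4,3)= R(3,5)–R(3,6)= R(3,5)–B(4,5)≠ R(3,6)–B(4,5)≠  → 7/13 unlike.
Row 4: R(4,0)–R(5,0)= R(4,0)–R(5,1)= B(4,2)–R(4,3)≠ B(4,2)–R(5,3)≠ B(4,2)–R(5,1)≠ R(4,3)–R(5,3)= R(4,3)–R(5,4)= B(4,5)–R(5,5)≠ B(4,5)–R(5,6)≠ B(4,5)–R(5,4)≠  → 6/10 unlike.
Row 5: R(5,0)–R(5,1)= R(5,3)–R(5,4)= R(5,4)–R(5,5)= R(5,5)–R(5,6)=  → 0/4 unlike.
Total adjacent occupied pairs: 83; unlike-type pairs: 24.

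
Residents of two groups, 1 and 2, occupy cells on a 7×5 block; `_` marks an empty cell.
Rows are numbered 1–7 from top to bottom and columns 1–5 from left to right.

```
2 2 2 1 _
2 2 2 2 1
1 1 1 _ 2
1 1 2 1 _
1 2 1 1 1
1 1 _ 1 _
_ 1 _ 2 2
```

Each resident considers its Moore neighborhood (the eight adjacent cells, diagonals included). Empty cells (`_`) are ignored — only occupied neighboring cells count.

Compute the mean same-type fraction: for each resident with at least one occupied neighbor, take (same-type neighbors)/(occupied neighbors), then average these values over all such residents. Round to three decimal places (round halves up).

(1,1)2 3/3
(1,2)2 5/5
(1,3)2 4/5
(1,4)1 1/4
(2,1)2 3/5
(2,2)2 5/8
(2,3)2 4/7
(2,4)2 3/6
(2,5)1 1/3
(3,1)1 3/5
(3,2)1 4/8
(3,3)1 3/7
(3,5)2 1/3
(4,1)1 4/5
(4,2)1 6/8
(4,3)2 1/7
(4,4)1 4/6
(5,1)1 4/5
(5,2)2 1/7
(5,3)1 5/7
(5,4)1 4/5
(5,5)1 3/3
(6,1)1 3/4
(6,2)1 4/5
(6,4)1 3/5
(7,2)1 2/2
(7,4)2 1/2
(7,5)2 1/2
Sum over 28 residents: 3/3 + 5/5 + 4/5 + 1/4 + 3/5 + 5/8 + 4/7 + 3/6 + 1/3 + 3/5 + 4/8 + 3/7 + 1/3 + 4/5 + 6/8 + 1/7 + 4/6 + 4/5 + 1/7 + 5/7 + 4/5 + 3/3 + 3/4 + 4/5 + 3/5 + 2/2 + 1/2 + 1/2 = 2101/120; mean = 2101/120 ÷ 28 = 2101/3360 = 0.625297… → 0.625.

0.625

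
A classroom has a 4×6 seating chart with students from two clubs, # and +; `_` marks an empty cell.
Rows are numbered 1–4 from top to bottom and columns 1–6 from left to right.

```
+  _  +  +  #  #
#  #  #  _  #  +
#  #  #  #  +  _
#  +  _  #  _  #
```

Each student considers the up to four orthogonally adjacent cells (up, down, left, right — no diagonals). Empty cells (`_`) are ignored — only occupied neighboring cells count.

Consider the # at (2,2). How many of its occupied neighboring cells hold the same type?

Occupied neighbors of (2,2): (3,2)=#, (2,1)=#, (2,3)=#.
Same type (#): 3 of 3.

3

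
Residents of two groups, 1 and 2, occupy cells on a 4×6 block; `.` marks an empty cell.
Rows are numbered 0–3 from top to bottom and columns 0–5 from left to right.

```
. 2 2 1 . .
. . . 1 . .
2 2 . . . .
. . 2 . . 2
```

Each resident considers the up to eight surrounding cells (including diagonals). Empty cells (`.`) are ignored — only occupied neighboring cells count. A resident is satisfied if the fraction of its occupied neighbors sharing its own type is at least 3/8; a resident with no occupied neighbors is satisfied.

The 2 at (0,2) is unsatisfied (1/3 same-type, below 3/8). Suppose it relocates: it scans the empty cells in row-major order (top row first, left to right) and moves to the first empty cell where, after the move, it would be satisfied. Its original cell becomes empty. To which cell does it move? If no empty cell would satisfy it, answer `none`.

(0,0)

Vacating (0,2). Empty cells in order:
  (0,0): 1/1 same-type → satisfied — stop here.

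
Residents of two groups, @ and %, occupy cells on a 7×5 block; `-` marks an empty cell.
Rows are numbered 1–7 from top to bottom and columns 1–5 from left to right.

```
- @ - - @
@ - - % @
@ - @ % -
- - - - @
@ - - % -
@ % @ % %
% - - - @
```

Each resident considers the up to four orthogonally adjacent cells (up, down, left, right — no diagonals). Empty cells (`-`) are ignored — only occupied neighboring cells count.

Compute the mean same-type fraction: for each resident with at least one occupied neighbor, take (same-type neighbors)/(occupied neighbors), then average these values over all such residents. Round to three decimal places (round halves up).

0.500

(1,2)@ — no occupied neighbors
(1,5)@ 1/1
(2,1)@ 1/1
(2,4)% 1/2
(2,5)@ 1/2
(3,1)@ 1/1
(3,3)@ 0/1
(3,4)% 1/2
(4,5)@ — no occupied neighbors
(5,1)@ 1/1
(5,4)% 1/1
(6,1)@ 1/3
(6,2)% 0/2
(6,3)@ 0/2
(6,4)% 2/3
(6,5)% 1/2
(7,1)% 0/1
(7,5)@ 0/1
Sum over 16 residents: 1/1 + 1/1 + 1/2 + 1/2 + 1/1 + 0/1 + 1/2 + 1/1 + 1/1 + 1/3 + 0/2 + 0/2 + 2/3 + 1/2 + 0/1 + 0/1 = 8; mean = 8 ÷ 16 = 1/2 = 0.5 → 0.500.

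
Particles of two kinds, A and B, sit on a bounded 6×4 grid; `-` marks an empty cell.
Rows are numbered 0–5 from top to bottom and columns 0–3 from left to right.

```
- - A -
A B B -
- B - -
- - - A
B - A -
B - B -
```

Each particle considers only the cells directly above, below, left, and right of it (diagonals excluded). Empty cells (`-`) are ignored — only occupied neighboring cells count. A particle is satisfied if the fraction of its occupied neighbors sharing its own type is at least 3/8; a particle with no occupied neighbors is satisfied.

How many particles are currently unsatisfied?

(0,2)A 0/1 unhappy
(1,0)A 0/1 unhappy
(1,1)B 2/3 ok
(1,2)B 1/2 ok
(2,1)B 1/1 ok
(3,3)A 0/0 ok
(4,0)B 1/1 ok
(4,2)A 0/1 unhappy
(5,0)B 1/1 ok
(5,2)B 0/1 unhappy
Unsatisfied: (0,2), (1,0), (4,2), (5,2) — 4 in total.

4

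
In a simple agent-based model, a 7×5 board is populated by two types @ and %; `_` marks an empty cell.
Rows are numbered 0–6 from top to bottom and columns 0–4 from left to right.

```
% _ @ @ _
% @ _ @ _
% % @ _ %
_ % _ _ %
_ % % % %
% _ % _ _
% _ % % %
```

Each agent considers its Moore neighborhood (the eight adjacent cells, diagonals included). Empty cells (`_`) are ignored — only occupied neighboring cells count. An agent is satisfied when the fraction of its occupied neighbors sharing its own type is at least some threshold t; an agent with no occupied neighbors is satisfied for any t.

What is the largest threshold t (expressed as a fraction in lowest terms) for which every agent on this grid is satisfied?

1/3

Row 0: (0,0)% 1/2 · (0,2)@ 3/3 · (0,3)@ 2/2
Row 1: (1,0)% 3/4 · (1,1)@ 2/6 · (1,3)@ 3/4
Row 2: (2,0)% 3/4 · (2,1)% 3/5 · (2,2)@ 2/4 · (2,4)% 1/2
Row 3: (3,1)% 4/5 · (3,4)% 3/3
Row 4: (4,1)% 4/4 · (4,2)% 4/4 · (4,3)% 4/4 · (4,4)% 2/2
Row 5: (5,0)% 2/2 · (5,2)% 5/5
Row 6: (6,0)% 1/1 · (6,2)% 2/2 · (6,3)% 3/3 · (6,4)% 1/1
The smallest same-type fraction is 2/6 at (1,1), which reduces to 1/3. Any threshold above that leaves this agent unsatisfied.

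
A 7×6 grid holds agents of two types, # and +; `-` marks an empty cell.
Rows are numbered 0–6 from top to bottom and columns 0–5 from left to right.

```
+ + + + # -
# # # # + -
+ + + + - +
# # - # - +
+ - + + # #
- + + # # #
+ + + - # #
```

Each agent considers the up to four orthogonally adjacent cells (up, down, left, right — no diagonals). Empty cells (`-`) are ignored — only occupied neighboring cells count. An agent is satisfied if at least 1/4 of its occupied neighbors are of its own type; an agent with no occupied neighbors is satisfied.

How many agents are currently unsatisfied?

4

(0,0)+ 1/2 satisfied
(0,1)+ 2/3 satisfied
(0,2)+ 2/3 satisfied
(0,3)+ 1/3 satisfied
(0,4)# 0/2 not
(1,0)# 1/3 satisfied
(1,1)# 2/4 satisfied
(1,2)# 2/4 satisfied
(1,3)# 1/4 satisfied
(1,4)+ 0/2 not
(2,0)+ 1/3 satisfied
(2,1)+ 2/4 satisfied
(2,2)+ 2/3 satisfied
(2,3)+ 1/3 satisfied
(2,5)+ 1/1 satisfied
(3,0)# 1/3 satisfied
(3,1)# 1/2 satisfied
(3,3)# 0/2 not
(3,5)+ 1/2 satisfied
(4,0)+ 0/1 not
(4,2)+ 2/2 satisfied
(4,3)+ 1/4 satisfied
(4,4)# 2/3 satisfied
(4,5)# 2/3 satisfied
(5,1)+ 2/2 satisfied
(5,2)+ 3/4 satisfied
(5,3)# 1/3 satisfied
(5,4)# 4/4 satisfied
(5,5)# 3/3 satisfied
(6,0)+ 1/1 satisfied
(6,1)+ 3/3 satisfied
(6,2)+ 2/2 satisfied
(6,4)# 2/2 satisfied
(6,5)# 2/2 satisfied
Unsatisfied: (0,4), (1,4), (3,3), (4,0) — 4 in total.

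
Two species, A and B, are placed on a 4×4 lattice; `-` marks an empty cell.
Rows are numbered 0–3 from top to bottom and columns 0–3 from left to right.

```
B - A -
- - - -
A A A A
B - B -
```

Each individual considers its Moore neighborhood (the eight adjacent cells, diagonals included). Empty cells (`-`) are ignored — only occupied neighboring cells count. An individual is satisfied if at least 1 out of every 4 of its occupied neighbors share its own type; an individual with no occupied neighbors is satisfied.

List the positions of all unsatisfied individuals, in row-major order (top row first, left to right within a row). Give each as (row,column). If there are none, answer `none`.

(3,0), (3,2)

(0,0)B 0/0 ✓
(0,2)A 0/0 ✓
(2,0)A 1/2 ✓
(2,1)A 2/4 ✓
(2,2)A 2/3 ✓
(2,3)A 1/2 ✓
(3,0)B 0/2 ✗
(3,2)B 0/3 ✗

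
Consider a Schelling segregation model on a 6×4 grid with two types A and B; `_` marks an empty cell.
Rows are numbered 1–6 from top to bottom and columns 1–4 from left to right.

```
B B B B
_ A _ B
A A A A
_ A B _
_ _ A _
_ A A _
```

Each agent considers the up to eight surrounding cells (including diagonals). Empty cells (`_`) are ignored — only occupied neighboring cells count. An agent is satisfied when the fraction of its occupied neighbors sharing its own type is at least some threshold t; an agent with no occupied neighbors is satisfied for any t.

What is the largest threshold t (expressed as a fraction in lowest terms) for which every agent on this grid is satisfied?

0/1

Row 1: (1,1)B 1/2 · (1,2)B 2/3 · (1,3)B 3/4 · (1,4)B 2/2
Row 2: (2,2)A 3/6 · (2,4)B 2/4
Row 3: (3,1)A 3/3 · (3,2)A 4/5 · (3,3)A 4/6 · (3,4)A 1/3
Row 4: (4,2)A 4/5 · (4,3)B 0/5
Row 5: (5,3)A 3/4
Row 6: (6,2)A 2/2 · (6,3)A 2/2
The smallest same-type fraction is 0/5 at (4,3), which reduces to 0/1. Any threshold above that leaves this agent unsatisfied.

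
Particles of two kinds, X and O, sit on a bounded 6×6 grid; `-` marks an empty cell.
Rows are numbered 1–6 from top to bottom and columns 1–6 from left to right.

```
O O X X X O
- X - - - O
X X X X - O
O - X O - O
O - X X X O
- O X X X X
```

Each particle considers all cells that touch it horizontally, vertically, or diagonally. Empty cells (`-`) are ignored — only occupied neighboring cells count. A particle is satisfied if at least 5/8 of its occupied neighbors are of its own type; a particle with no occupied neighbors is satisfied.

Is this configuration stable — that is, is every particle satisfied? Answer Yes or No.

No

Row 1: (1,1)O 1/2 unhappy · (1,2)O 1/3 unhappy · (1,3)X 2/3 ok · (1,4)X 2/2 ok · (1,5)X 1/3 unhappy · (1,6)O 1/2 unhappy
Row 2: (2,2)X 4/6 ok · (2,6)O 2/3 ok
Row 3: (3,1)X 2/3 ok · (3,2)X 4/5 ok · (3,3)X 4/5 ok · (3,4)X 2/3 ok · (3,6)O 2/2 ok
Row 4: (4,1)O 1/3 unhappy · (4,3)X 5/6 ok · (4,4)O 0/6 unhappy · (4,6)O 2/3 ok
Row 5: (5,1)O 2/2 ok · (5,3)X 4/6 ok · (5,4)X 6/7 ok · (5,5)X 4/7 unhappy · (5,6)O 1/4 unhappy
Row 6: (6,2)O 1/3 unhappy · (6,3)X 3/4 ok · (6,4)X 5/5 ok · (6,5)X 4/5 ok · (6,6)X 2/3 ok
For instance (1,1) has only 1/2 same-type neighbors, below 5/8.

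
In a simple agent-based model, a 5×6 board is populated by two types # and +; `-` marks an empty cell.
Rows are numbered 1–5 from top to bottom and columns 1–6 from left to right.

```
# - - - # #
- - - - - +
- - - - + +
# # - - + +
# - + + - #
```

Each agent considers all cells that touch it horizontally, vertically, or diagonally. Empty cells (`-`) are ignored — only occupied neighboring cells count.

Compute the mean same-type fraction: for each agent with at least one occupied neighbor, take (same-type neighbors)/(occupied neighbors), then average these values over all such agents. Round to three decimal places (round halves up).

0.709

(1,1)# — no occupied neighbors
(1,5)# 1/2
(1,6)# 1/2
(2,6)+ 2/4
(3,5)+ 4/4
(3,6)+ 4/4
(4,1)# 2/2
(4,2)# 2/3
(4,5)+ 4/5
(4,6)+ 3/4
(5,1)# 2/2
(5,3)+ 1/2
(5,4)+ 2/2
(5,6)# 0/2
Sum over 13 agents: 1/2 + 1/2 + 2/4 + 4/4 + 4/4 + 2/2 + 2/3 + 4/5 + 3/4 + 2/2 + 1/2 + 2/2 + 0/2 = 553/60; mean = 553/60 ÷ 13 = 553/780 = 0.708974… → 0.709.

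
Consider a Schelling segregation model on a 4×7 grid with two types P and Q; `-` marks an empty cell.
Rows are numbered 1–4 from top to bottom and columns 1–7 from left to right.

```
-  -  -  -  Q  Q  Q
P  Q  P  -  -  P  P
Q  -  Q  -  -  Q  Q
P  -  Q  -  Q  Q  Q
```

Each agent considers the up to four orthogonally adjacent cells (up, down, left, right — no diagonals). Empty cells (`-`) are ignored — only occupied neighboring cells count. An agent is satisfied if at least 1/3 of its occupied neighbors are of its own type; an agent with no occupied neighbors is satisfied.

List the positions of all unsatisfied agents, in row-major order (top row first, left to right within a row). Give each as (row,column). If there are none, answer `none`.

(2,1), (2,2), (2,3), (3,1), (4,1)

(1,5)Q 1/1 ok
(1,6)Q 2/3 ok
(1,7)Q 1/2 ok
(2,1)P 0/2 unhappy
(2,2)Q 0/2 unhappy
(2,3)P 0/2 unhappy
(2,6)P 1/3 ok
(2,7)P 1/3 ok
(3,1)Q 0/2 unhappy
(3,3)Q 1/2 ok
(3,6)Q 2/3 ok
(3,7)Q 2/3 ok
(4,1)P 0/1 unhappy
(4,3)Q 1/1 ok
(4,5)Q 1/1 ok
(4,6)Q 3/3 ok
(4,7)Q 2/2 ok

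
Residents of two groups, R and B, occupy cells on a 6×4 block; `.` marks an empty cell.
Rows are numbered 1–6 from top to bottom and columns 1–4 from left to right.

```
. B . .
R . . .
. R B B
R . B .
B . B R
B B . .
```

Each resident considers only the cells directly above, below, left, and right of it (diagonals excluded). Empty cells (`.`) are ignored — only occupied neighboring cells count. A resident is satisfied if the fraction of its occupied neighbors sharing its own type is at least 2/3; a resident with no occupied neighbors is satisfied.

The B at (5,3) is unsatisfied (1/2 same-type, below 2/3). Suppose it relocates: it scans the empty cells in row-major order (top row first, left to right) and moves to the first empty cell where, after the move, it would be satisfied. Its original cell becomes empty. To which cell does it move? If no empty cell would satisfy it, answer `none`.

Vacating (5,3). Empty cells in order:
  (1,1): 1/2 same-type → still unsatisfied.
  (1,3): 1/1 same-type → satisfied — stop here.

(1,3)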